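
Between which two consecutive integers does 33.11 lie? 33 and 34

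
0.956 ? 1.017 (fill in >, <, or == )<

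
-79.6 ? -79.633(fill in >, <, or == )>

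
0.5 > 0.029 True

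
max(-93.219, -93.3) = -93.219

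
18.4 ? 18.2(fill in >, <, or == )>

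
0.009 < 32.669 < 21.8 False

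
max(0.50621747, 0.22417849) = 0.50621747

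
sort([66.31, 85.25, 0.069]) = [0.069, 66.31, 85.25]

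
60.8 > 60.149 True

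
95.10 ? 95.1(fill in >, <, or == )==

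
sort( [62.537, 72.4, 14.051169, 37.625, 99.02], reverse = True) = [99.02, 72.4, 62.537, 37.625, 14.051169]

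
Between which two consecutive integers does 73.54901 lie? 73 and 74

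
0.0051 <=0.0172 True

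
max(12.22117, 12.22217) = 12.22217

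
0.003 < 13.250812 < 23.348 True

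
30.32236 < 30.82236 True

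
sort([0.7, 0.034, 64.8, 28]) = [0.034, 0.7, 28, 64.8]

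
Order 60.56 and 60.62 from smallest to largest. 60.56, 60.62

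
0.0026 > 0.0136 False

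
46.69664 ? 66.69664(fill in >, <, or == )<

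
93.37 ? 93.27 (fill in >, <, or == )>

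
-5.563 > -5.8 True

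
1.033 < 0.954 False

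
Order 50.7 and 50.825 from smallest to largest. 50.7, 50.825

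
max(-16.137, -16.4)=-16.137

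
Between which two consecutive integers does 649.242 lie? 649 and 650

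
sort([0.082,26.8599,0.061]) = [0.061,0.082,26.8599]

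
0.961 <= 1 True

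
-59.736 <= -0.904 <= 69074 True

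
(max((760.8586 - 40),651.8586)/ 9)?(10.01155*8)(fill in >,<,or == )>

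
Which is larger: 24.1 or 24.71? 24.71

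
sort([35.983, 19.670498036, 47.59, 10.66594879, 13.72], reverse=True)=[47.59, 35.983, 19.670498036, 13.72, 10.66594879]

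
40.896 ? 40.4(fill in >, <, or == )>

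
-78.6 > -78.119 False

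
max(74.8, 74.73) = 74.8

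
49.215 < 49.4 True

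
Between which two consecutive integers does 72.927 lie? 72 and 73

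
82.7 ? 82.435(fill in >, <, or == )>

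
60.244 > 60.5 False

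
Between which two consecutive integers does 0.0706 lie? 0 and 1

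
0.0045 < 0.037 True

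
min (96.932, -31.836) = -31.836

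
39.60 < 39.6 False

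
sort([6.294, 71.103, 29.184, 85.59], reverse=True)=[85.59, 71.103, 29.184, 6.294]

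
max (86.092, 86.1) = 86.1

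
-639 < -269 True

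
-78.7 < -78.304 True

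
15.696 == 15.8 False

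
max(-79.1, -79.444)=-79.1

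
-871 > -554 False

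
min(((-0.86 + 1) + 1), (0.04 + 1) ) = 1.04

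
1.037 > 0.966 True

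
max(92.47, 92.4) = 92.47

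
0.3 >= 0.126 True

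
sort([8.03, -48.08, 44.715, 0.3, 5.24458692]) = [-48.08, 0.3, 5.24458692, 8.03, 44.715]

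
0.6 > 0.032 True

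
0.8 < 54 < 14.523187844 False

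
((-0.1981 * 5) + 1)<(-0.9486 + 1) True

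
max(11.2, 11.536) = 11.536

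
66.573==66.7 False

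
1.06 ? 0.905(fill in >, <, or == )>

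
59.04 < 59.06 True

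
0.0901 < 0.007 False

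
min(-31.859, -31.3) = -31.859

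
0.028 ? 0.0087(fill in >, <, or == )>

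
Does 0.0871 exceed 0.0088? Yes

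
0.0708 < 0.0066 False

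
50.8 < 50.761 False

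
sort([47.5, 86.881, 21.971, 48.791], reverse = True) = [86.881, 48.791, 47.5, 21.971]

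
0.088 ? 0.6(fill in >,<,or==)<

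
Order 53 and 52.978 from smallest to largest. 52.978, 53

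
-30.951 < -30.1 True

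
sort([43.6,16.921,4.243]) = [4.243,16.921,43.6]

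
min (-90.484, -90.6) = -90.6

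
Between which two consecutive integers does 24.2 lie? 24 and 25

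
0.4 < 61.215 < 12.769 False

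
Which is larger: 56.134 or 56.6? 56.6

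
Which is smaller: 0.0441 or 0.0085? 0.0085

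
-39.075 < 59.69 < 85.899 True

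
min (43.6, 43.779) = 43.6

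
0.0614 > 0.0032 True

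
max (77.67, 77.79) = 77.79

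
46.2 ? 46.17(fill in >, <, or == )>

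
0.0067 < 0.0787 True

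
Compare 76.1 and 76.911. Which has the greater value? 76.911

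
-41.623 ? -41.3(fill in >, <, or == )<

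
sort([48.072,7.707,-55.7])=[-55.7,7.707,48.072]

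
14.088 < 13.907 False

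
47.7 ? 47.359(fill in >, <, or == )>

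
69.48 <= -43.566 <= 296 False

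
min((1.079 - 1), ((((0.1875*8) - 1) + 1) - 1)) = 0.079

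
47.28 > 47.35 False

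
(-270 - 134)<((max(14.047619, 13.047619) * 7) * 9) True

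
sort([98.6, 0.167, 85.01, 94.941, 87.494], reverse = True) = [98.6, 94.941, 87.494, 85.01, 0.167]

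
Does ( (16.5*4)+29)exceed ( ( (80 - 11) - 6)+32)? No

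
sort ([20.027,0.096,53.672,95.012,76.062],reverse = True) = [95.012,76.062,53.672,20.027,0.096]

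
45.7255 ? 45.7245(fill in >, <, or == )>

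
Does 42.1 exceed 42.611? No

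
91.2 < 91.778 True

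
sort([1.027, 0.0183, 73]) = [0.0183, 1.027, 73]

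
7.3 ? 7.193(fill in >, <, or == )>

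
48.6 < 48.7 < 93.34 True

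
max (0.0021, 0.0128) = 0.0128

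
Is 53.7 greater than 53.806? No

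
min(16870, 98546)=16870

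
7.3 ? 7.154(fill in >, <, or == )>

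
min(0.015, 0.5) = 0.015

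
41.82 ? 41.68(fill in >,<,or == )>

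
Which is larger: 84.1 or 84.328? 84.328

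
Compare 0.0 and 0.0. They are equal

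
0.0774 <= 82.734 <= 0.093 False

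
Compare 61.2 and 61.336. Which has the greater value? 61.336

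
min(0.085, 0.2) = 0.085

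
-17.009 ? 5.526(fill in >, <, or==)<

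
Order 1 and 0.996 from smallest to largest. 0.996, 1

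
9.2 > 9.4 False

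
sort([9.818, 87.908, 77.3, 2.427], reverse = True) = [87.908, 77.3, 9.818, 2.427]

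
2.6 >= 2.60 True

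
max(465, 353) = 465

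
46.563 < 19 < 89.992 False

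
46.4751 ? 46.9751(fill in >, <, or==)<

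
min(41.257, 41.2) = 41.2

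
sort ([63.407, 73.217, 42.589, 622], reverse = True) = [622, 73.217, 63.407, 42.589]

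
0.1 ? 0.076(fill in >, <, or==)>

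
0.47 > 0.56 False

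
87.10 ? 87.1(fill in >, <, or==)==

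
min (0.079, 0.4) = 0.079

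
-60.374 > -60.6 True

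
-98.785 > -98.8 True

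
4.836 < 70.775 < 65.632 False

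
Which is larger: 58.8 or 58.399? 58.8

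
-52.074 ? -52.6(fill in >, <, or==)>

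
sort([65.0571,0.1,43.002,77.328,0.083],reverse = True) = [77.328,65.0571,43.002,0.1,0.083]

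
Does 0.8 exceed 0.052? Yes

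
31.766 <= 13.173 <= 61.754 False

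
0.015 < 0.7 True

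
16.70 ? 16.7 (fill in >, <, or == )==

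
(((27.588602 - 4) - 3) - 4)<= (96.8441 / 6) False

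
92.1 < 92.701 True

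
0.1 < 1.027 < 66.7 True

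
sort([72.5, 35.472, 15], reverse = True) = [72.5, 35.472, 15]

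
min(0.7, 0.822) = 0.7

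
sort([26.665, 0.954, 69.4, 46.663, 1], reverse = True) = [69.4, 46.663, 26.665, 1, 0.954]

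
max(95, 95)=95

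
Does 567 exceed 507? Yes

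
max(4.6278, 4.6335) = 4.6335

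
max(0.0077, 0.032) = 0.032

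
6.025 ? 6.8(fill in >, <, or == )<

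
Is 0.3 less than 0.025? No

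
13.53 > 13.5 True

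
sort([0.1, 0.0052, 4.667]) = [0.0052, 0.1, 4.667]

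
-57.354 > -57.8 True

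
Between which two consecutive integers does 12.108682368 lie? 12 and 13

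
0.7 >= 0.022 True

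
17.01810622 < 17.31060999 True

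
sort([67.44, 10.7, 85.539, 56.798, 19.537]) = [10.7, 19.537, 56.798, 67.44, 85.539]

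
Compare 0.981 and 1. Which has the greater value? 1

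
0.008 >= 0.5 False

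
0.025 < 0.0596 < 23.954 True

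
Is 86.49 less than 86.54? Yes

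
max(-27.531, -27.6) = -27.531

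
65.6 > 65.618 False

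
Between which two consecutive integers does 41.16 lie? 41 and 42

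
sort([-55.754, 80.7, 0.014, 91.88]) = [-55.754, 0.014, 80.7, 91.88]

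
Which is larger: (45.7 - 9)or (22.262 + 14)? (45.7 - 9)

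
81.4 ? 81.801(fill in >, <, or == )<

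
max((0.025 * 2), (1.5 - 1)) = 0.5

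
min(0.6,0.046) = 0.046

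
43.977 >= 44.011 False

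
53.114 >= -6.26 True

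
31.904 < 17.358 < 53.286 False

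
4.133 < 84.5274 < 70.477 False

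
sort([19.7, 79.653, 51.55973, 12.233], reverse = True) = [79.653, 51.55973, 19.7, 12.233]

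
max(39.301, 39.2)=39.301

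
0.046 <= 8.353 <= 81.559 True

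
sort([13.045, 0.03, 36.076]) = [0.03, 13.045, 36.076]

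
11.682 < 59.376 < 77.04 True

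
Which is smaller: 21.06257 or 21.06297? 21.06257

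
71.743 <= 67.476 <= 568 False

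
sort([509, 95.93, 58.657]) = [58.657, 95.93, 509]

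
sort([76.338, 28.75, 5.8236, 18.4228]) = [5.8236, 18.4228, 28.75, 76.338]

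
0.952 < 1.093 True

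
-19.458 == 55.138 False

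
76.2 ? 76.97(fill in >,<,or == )<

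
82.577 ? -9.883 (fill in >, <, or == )>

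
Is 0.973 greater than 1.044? No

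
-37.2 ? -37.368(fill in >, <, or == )>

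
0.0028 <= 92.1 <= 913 True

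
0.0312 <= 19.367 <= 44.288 True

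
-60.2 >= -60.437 True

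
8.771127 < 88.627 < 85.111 False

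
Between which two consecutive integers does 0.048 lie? 0 and 1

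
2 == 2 True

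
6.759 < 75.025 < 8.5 False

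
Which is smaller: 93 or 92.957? 92.957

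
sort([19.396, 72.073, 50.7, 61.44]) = [19.396, 50.7, 61.44, 72.073]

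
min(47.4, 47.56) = 47.4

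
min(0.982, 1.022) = 0.982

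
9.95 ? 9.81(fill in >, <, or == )>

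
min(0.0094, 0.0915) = 0.0094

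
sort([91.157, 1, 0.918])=[0.918, 1, 91.157]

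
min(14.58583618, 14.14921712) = 14.14921712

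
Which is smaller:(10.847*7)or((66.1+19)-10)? ((66.1+19)-10)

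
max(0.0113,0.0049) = 0.0113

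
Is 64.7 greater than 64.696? Yes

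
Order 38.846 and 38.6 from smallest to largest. 38.6, 38.846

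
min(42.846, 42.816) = 42.816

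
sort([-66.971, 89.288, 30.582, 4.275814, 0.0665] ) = [-66.971, 0.0665, 4.275814, 30.582, 89.288]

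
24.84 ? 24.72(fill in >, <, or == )>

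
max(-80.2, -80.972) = -80.2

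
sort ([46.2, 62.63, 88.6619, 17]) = [17, 46.2, 62.63, 88.6619]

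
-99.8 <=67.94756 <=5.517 False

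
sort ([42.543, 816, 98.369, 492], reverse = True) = [816, 492, 98.369, 42.543]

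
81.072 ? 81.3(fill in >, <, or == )<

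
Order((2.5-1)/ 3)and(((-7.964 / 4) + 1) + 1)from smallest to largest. (((-7.964 / 4) + 1) + 1), ((2.5-1)/ 3)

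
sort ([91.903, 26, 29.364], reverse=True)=[91.903, 29.364, 26]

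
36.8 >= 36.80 True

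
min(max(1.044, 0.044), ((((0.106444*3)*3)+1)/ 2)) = 0.978998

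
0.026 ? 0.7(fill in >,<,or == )<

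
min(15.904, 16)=15.904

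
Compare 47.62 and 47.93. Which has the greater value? 47.93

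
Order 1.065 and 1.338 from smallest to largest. 1.065,1.338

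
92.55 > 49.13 True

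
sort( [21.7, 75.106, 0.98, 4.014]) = [0.98, 4.014, 21.7, 75.106]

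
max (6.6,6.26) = 6.6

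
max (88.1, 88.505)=88.505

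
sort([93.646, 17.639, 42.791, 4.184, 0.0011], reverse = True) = [93.646, 42.791, 17.639, 4.184, 0.0011]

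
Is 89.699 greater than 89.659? Yes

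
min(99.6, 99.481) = 99.481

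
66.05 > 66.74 False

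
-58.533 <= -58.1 True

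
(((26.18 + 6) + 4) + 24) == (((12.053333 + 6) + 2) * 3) False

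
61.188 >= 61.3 False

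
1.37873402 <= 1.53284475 True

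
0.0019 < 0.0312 True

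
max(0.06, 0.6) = 0.6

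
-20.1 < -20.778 False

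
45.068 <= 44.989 False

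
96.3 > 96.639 False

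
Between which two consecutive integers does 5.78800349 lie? 5 and 6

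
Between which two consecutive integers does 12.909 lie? 12 and 13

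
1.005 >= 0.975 True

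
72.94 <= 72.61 False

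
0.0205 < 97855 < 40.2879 False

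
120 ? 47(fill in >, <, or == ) >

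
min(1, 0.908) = 0.908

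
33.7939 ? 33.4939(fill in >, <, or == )>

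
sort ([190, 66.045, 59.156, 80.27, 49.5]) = [49.5, 59.156, 66.045, 80.27, 190]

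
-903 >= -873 False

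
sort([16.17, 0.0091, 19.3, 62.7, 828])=[0.0091, 16.17, 19.3, 62.7, 828]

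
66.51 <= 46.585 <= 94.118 False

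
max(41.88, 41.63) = 41.88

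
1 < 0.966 False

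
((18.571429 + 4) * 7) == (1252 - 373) False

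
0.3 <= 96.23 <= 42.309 False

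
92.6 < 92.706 True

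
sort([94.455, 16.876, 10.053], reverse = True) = [94.455, 16.876, 10.053]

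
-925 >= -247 False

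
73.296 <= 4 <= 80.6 False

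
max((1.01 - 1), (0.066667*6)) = 0.400002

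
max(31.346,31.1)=31.346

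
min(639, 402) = 402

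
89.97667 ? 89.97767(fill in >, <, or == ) <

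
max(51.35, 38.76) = 51.35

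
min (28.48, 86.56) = 28.48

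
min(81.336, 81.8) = 81.336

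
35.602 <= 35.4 False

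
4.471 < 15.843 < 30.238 True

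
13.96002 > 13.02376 True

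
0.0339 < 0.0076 False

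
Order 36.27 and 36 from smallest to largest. 36, 36.27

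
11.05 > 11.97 False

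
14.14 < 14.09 False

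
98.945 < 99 True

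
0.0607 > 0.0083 True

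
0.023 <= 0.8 True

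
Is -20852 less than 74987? Yes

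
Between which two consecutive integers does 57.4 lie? 57 and 58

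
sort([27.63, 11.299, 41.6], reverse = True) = [41.6, 27.63, 11.299]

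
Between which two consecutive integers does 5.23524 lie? 5 and 6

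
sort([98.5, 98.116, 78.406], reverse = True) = [98.5, 98.116, 78.406]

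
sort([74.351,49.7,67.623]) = [49.7,67.623,74.351]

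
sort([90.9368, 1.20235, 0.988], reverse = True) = [90.9368, 1.20235, 0.988]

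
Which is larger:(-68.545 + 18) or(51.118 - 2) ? (51.118 - 2)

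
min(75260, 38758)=38758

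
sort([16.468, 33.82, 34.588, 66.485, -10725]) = [-10725, 16.468, 33.82, 34.588, 66.485]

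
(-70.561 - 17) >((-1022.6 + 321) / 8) True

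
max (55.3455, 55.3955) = 55.3955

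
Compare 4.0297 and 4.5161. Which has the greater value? 4.5161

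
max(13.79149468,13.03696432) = 13.79149468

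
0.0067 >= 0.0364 False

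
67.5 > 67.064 True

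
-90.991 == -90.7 False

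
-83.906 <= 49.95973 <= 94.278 True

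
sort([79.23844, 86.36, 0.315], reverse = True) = [86.36, 79.23844, 0.315]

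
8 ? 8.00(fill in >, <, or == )==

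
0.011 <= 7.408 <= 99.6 True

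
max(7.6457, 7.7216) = 7.7216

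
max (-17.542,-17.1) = -17.1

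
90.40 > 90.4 False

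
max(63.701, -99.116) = 63.701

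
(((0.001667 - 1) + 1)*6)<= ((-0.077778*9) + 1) True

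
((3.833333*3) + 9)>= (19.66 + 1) False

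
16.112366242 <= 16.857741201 True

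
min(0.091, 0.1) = 0.091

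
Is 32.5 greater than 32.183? Yes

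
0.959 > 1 False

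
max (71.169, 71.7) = 71.7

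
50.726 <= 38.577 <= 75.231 False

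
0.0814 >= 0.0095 True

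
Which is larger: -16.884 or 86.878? 86.878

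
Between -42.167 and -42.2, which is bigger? -42.167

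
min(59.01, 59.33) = 59.01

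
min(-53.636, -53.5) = -53.636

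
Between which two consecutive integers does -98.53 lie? -99 and -98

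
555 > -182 True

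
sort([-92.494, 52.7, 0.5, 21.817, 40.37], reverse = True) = [52.7, 40.37, 21.817, 0.5, -92.494]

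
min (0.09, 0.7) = 0.09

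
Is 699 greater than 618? Yes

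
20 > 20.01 False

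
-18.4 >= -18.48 True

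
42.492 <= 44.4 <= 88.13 True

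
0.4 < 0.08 False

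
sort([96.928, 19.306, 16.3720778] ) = [16.3720778, 19.306, 96.928]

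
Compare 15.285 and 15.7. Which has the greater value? 15.7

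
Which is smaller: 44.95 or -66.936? -66.936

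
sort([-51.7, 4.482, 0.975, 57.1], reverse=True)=[57.1, 4.482, 0.975, -51.7]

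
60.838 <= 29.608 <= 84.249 False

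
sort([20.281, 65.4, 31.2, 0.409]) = [0.409, 20.281, 31.2, 65.4]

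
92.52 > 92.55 False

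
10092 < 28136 True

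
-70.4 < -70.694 False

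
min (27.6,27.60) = 27.6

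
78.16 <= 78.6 True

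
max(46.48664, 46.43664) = 46.48664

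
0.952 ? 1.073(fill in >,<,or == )<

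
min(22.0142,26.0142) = 22.0142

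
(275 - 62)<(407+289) True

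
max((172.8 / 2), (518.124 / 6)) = 86.4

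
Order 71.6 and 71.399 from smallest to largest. 71.399, 71.6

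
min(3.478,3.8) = 3.478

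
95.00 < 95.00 False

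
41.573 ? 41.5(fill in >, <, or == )>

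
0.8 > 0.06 True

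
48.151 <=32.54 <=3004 False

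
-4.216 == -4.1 False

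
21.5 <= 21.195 False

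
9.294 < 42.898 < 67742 True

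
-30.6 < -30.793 False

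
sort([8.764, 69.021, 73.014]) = [8.764, 69.021, 73.014]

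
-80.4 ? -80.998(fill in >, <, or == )>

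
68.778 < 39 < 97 False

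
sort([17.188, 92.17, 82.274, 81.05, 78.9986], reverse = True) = [92.17, 82.274, 81.05, 78.9986, 17.188]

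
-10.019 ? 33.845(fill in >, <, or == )<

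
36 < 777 True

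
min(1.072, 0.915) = 0.915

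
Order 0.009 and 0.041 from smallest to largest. 0.009, 0.041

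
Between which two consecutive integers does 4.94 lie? 4 and 5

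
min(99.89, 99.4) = 99.4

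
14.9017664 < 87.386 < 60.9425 False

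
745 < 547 False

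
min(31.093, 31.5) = 31.093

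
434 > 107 True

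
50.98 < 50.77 False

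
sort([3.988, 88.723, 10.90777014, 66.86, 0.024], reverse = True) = [88.723, 66.86, 10.90777014, 3.988, 0.024]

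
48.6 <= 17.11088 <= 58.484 False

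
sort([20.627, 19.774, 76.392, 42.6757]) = [19.774, 20.627, 42.6757, 76.392]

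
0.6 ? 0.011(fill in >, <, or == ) >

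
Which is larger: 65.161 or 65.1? 65.161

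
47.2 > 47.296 False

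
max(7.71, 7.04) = 7.71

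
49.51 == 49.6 False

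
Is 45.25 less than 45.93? Yes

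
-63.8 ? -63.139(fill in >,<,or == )<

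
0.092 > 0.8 False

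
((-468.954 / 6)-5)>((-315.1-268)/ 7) True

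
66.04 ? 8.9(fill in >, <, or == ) >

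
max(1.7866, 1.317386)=1.7866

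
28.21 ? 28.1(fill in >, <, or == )>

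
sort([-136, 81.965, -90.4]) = [-136, -90.4, 81.965]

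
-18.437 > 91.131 False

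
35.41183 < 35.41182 False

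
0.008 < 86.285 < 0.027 False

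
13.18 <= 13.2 True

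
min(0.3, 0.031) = 0.031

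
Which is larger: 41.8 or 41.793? 41.8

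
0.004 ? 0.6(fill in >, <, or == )<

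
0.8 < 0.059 False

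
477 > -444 True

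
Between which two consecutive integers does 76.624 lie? 76 and 77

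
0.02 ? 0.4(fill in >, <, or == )<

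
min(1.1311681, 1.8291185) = 1.1311681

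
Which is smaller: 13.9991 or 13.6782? 13.6782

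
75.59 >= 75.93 False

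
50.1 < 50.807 True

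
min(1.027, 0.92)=0.92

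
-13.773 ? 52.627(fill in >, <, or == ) <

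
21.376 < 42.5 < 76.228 True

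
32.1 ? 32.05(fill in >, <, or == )>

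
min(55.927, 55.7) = 55.7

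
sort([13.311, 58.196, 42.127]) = [13.311, 42.127, 58.196]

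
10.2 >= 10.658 False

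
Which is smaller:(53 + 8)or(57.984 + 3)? (57.984 + 3)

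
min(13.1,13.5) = 13.1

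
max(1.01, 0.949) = 1.01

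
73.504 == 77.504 False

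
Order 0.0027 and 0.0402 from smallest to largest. 0.0027, 0.0402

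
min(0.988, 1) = 0.988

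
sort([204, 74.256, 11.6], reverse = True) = [204, 74.256, 11.6]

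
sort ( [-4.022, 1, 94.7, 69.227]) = [-4.022, 1, 69.227, 94.7]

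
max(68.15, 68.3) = 68.3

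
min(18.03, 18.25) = 18.03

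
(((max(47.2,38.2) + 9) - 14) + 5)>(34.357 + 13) False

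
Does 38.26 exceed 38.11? Yes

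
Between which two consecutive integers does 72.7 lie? 72 and 73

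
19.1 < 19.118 True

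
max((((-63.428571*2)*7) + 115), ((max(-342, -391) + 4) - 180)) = -518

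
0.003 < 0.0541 True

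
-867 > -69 False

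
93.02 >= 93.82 False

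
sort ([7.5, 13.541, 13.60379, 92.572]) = [7.5, 13.541, 13.60379, 92.572]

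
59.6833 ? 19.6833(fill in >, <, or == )>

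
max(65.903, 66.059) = 66.059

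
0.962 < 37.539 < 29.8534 False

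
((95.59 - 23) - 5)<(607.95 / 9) False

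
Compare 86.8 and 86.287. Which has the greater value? 86.8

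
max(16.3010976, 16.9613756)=16.9613756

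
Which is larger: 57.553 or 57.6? 57.6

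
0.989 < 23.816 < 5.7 False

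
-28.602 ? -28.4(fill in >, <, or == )<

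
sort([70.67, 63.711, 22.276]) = [22.276, 63.711, 70.67]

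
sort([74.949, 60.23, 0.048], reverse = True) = [74.949, 60.23, 0.048]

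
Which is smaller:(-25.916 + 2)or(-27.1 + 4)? (-25.916 + 2)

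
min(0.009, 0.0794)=0.009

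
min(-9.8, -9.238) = -9.8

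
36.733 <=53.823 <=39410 True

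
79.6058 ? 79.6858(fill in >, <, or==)<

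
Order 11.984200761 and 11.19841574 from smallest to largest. 11.19841574, 11.984200761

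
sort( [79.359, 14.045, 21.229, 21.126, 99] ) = [14.045, 21.126, 21.229, 79.359, 99]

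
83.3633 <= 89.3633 True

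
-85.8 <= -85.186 True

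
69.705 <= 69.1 False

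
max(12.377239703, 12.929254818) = 12.929254818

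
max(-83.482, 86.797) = 86.797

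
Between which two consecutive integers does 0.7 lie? 0 and 1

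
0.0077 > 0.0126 False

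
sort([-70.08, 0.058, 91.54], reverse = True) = [91.54, 0.058, -70.08]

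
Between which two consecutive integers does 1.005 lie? 1 and 2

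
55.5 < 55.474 False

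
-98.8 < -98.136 True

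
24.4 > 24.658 False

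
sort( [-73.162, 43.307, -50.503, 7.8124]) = [-73.162, -50.503, 7.8124, 43.307]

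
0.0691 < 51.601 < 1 False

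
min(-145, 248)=-145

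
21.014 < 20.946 False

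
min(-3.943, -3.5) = -3.943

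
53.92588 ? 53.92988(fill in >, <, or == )<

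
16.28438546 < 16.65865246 True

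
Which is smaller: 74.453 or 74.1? 74.1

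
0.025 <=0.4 True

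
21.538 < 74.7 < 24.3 False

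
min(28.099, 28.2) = 28.099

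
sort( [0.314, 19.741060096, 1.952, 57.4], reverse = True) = [57.4, 19.741060096, 1.952, 0.314]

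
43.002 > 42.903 True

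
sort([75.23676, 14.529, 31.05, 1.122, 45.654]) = [1.122, 14.529, 31.05, 45.654, 75.23676]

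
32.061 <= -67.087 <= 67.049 False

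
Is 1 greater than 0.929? Yes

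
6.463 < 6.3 False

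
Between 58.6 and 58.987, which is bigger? 58.987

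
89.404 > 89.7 False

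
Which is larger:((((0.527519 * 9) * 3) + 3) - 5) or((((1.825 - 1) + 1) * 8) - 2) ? ((((1.825 - 1) + 1) * 8) - 2)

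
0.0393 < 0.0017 False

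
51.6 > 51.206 True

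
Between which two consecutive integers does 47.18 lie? 47 and 48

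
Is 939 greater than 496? Yes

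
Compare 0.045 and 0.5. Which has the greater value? 0.5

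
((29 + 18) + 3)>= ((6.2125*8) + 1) False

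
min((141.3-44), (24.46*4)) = 97.3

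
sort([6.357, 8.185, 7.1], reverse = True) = [8.185, 7.1, 6.357]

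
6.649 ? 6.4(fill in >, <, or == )>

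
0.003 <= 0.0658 True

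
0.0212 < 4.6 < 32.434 True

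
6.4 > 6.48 False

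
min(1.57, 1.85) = 1.57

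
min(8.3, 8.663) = 8.3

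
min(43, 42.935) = 42.935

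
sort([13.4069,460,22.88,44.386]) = [13.4069,22.88,44.386,460]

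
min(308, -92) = -92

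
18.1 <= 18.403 True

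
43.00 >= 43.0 True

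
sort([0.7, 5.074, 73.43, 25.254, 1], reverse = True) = [73.43, 25.254, 5.074, 1, 0.7]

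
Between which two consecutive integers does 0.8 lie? 0 and 1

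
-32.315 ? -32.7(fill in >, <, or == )>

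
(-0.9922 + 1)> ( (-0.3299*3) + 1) False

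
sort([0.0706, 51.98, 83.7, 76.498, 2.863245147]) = [0.0706, 2.863245147, 51.98, 76.498, 83.7]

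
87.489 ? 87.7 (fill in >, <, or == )<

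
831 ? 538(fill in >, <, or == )>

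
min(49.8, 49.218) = 49.218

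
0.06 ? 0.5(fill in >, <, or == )<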